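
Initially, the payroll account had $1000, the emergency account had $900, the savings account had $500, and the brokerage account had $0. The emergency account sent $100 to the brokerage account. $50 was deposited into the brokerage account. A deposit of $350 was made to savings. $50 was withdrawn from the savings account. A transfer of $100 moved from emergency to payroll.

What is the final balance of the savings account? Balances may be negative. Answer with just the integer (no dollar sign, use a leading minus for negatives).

Answer: 800

Derivation:
Tracking account balances step by step:
Start: payroll=1000, emergency=900, savings=500, brokerage=0
Event 1 (transfer 100 emergency -> brokerage): emergency: 900 - 100 = 800, brokerage: 0 + 100 = 100. Balances: payroll=1000, emergency=800, savings=500, brokerage=100
Event 2 (deposit 50 to brokerage): brokerage: 100 + 50 = 150. Balances: payroll=1000, emergency=800, savings=500, brokerage=150
Event 3 (deposit 350 to savings): savings: 500 + 350 = 850. Balances: payroll=1000, emergency=800, savings=850, brokerage=150
Event 4 (withdraw 50 from savings): savings: 850 - 50 = 800. Balances: payroll=1000, emergency=800, savings=800, brokerage=150
Event 5 (transfer 100 emergency -> payroll): emergency: 800 - 100 = 700, payroll: 1000 + 100 = 1100. Balances: payroll=1100, emergency=700, savings=800, brokerage=150

Final balance of savings: 800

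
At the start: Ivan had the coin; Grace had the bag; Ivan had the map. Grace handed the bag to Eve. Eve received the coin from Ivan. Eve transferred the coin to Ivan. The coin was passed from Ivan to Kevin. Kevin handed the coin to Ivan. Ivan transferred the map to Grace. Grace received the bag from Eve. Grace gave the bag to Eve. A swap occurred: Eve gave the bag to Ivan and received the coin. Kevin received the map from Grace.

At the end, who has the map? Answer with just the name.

Answer: Kevin

Derivation:
Tracking all object holders:
Start: coin:Ivan, bag:Grace, map:Ivan
Event 1 (give bag: Grace -> Eve). State: coin:Ivan, bag:Eve, map:Ivan
Event 2 (give coin: Ivan -> Eve). State: coin:Eve, bag:Eve, map:Ivan
Event 3 (give coin: Eve -> Ivan). State: coin:Ivan, bag:Eve, map:Ivan
Event 4 (give coin: Ivan -> Kevin). State: coin:Kevin, bag:Eve, map:Ivan
Event 5 (give coin: Kevin -> Ivan). State: coin:Ivan, bag:Eve, map:Ivan
Event 6 (give map: Ivan -> Grace). State: coin:Ivan, bag:Eve, map:Grace
Event 7 (give bag: Eve -> Grace). State: coin:Ivan, bag:Grace, map:Grace
Event 8 (give bag: Grace -> Eve). State: coin:Ivan, bag:Eve, map:Grace
Event 9 (swap bag<->coin: now bag:Ivan, coin:Eve). State: coin:Eve, bag:Ivan, map:Grace
Event 10 (give map: Grace -> Kevin). State: coin:Eve, bag:Ivan, map:Kevin

Final state: coin:Eve, bag:Ivan, map:Kevin
The map is held by Kevin.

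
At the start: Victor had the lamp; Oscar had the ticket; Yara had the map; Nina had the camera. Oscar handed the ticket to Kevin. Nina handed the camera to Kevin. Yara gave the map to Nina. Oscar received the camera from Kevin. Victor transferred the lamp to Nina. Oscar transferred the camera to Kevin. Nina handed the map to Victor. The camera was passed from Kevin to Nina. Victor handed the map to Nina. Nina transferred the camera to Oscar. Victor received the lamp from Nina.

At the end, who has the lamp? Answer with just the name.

Answer: Victor

Derivation:
Tracking all object holders:
Start: lamp:Victor, ticket:Oscar, map:Yara, camera:Nina
Event 1 (give ticket: Oscar -> Kevin). State: lamp:Victor, ticket:Kevin, map:Yara, camera:Nina
Event 2 (give camera: Nina -> Kevin). State: lamp:Victor, ticket:Kevin, map:Yara, camera:Kevin
Event 3 (give map: Yara -> Nina). State: lamp:Victor, ticket:Kevin, map:Nina, camera:Kevin
Event 4 (give camera: Kevin -> Oscar). State: lamp:Victor, ticket:Kevin, map:Nina, camera:Oscar
Event 5 (give lamp: Victor -> Nina). State: lamp:Nina, ticket:Kevin, map:Nina, camera:Oscar
Event 6 (give camera: Oscar -> Kevin). State: lamp:Nina, ticket:Kevin, map:Nina, camera:Kevin
Event 7 (give map: Nina -> Victor). State: lamp:Nina, ticket:Kevin, map:Victor, camera:Kevin
Event 8 (give camera: Kevin -> Nina). State: lamp:Nina, ticket:Kevin, map:Victor, camera:Nina
Event 9 (give map: Victor -> Nina). State: lamp:Nina, ticket:Kevin, map:Nina, camera:Nina
Event 10 (give camera: Nina -> Oscar). State: lamp:Nina, ticket:Kevin, map:Nina, camera:Oscar
Event 11 (give lamp: Nina -> Victor). State: lamp:Victor, ticket:Kevin, map:Nina, camera:Oscar

Final state: lamp:Victor, ticket:Kevin, map:Nina, camera:Oscar
The lamp is held by Victor.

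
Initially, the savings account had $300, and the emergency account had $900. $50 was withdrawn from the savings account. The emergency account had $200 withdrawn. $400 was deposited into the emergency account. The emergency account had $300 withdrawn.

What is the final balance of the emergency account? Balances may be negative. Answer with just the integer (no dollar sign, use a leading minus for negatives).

Answer: 800

Derivation:
Tracking account balances step by step:
Start: savings=300, emergency=900
Event 1 (withdraw 50 from savings): savings: 300 - 50 = 250. Balances: savings=250, emergency=900
Event 2 (withdraw 200 from emergency): emergency: 900 - 200 = 700. Balances: savings=250, emergency=700
Event 3 (deposit 400 to emergency): emergency: 700 + 400 = 1100. Balances: savings=250, emergency=1100
Event 4 (withdraw 300 from emergency): emergency: 1100 - 300 = 800. Balances: savings=250, emergency=800

Final balance of emergency: 800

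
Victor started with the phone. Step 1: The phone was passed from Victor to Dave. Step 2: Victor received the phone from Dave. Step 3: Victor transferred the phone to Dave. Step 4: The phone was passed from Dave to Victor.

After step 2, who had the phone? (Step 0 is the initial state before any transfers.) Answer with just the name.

Answer: Victor

Derivation:
Tracking the phone holder through step 2:
After step 0 (start): Victor
After step 1: Dave
After step 2: Victor

At step 2, the holder is Victor.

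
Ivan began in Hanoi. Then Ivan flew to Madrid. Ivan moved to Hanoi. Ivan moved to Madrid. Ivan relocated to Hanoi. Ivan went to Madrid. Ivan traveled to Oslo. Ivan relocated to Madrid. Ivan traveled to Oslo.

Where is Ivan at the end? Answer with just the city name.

Answer: Oslo

Derivation:
Tracking Ivan's location:
Start: Ivan is in Hanoi.
After move 1: Hanoi -> Madrid. Ivan is in Madrid.
After move 2: Madrid -> Hanoi. Ivan is in Hanoi.
After move 3: Hanoi -> Madrid. Ivan is in Madrid.
After move 4: Madrid -> Hanoi. Ivan is in Hanoi.
After move 5: Hanoi -> Madrid. Ivan is in Madrid.
After move 6: Madrid -> Oslo. Ivan is in Oslo.
After move 7: Oslo -> Madrid. Ivan is in Madrid.
After move 8: Madrid -> Oslo. Ivan is in Oslo.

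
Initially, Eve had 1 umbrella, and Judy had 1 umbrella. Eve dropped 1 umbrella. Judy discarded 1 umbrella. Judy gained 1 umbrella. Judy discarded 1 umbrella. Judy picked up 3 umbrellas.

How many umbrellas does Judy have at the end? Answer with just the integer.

Tracking counts step by step:
Start: Eve=1, Judy=1
Event 1 (Eve -1): Eve: 1 -> 0. State: Eve=0, Judy=1
Event 2 (Judy -1): Judy: 1 -> 0. State: Eve=0, Judy=0
Event 3 (Judy +1): Judy: 0 -> 1. State: Eve=0, Judy=1
Event 4 (Judy -1): Judy: 1 -> 0. State: Eve=0, Judy=0
Event 5 (Judy +3): Judy: 0 -> 3. State: Eve=0, Judy=3

Judy's final count: 3

Answer: 3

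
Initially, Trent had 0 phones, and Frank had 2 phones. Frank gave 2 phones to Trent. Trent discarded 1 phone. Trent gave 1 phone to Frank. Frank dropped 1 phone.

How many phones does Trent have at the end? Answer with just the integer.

Tracking counts step by step:
Start: Trent=0, Frank=2
Event 1 (Frank -> Trent, 2): Frank: 2 -> 0, Trent: 0 -> 2. State: Trent=2, Frank=0
Event 2 (Trent -1): Trent: 2 -> 1. State: Trent=1, Frank=0
Event 3 (Trent -> Frank, 1): Trent: 1 -> 0, Frank: 0 -> 1. State: Trent=0, Frank=1
Event 4 (Frank -1): Frank: 1 -> 0. State: Trent=0, Frank=0

Trent's final count: 0

Answer: 0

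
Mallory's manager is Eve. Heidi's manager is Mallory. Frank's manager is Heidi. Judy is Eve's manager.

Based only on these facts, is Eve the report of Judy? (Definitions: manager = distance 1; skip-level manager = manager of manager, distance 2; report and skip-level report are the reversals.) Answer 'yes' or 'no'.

Answer: yes

Derivation:
Reconstructing the manager chain from the given facts:
  Judy -> Eve -> Mallory -> Heidi -> Frank
(each arrow means 'manager of the next')
Positions in the chain (0 = top):
  position of Judy: 0
  position of Eve: 1
  position of Mallory: 2
  position of Heidi: 3
  position of Frank: 4

Eve is at position 1, Judy is at position 0; signed distance (j - i) = -1.
'report' requires j - i = -1. Actual distance is -1, so the relation HOLDS.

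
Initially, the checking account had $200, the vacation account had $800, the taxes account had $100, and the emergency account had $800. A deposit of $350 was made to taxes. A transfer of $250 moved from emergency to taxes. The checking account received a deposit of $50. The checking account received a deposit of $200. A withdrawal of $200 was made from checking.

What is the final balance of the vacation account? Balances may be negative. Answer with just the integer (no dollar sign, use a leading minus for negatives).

Answer: 800

Derivation:
Tracking account balances step by step:
Start: checking=200, vacation=800, taxes=100, emergency=800
Event 1 (deposit 350 to taxes): taxes: 100 + 350 = 450. Balances: checking=200, vacation=800, taxes=450, emergency=800
Event 2 (transfer 250 emergency -> taxes): emergency: 800 - 250 = 550, taxes: 450 + 250 = 700. Balances: checking=200, vacation=800, taxes=700, emergency=550
Event 3 (deposit 50 to checking): checking: 200 + 50 = 250. Balances: checking=250, vacation=800, taxes=700, emergency=550
Event 4 (deposit 200 to checking): checking: 250 + 200 = 450. Balances: checking=450, vacation=800, taxes=700, emergency=550
Event 5 (withdraw 200 from checking): checking: 450 - 200 = 250. Balances: checking=250, vacation=800, taxes=700, emergency=550

Final balance of vacation: 800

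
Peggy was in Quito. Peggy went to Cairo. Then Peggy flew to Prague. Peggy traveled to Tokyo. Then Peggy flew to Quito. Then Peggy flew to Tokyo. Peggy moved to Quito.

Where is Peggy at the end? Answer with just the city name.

Tracking Peggy's location:
Start: Peggy is in Quito.
After move 1: Quito -> Cairo. Peggy is in Cairo.
After move 2: Cairo -> Prague. Peggy is in Prague.
After move 3: Prague -> Tokyo. Peggy is in Tokyo.
After move 4: Tokyo -> Quito. Peggy is in Quito.
After move 5: Quito -> Tokyo. Peggy is in Tokyo.
After move 6: Tokyo -> Quito. Peggy is in Quito.

Answer: Quito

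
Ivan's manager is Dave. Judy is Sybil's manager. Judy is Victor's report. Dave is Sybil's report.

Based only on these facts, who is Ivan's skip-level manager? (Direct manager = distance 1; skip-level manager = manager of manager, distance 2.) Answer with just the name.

Reconstructing the manager chain from the given facts:
  Victor -> Judy -> Sybil -> Dave -> Ivan
(each arrow means 'manager of the next')
Positions in the chain (0 = top):
  position of Victor: 0
  position of Judy: 1
  position of Sybil: 2
  position of Dave: 3
  position of Ivan: 4

Ivan is at position 4; the skip-level manager is 2 steps up the chain, i.e. position 2: Sybil.

Answer: Sybil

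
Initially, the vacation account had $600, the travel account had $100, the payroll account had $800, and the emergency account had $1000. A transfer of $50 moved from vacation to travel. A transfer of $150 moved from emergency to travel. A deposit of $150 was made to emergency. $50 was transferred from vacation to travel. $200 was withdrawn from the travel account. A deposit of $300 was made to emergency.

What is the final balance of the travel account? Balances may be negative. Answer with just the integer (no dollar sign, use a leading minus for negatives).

Answer: 150

Derivation:
Tracking account balances step by step:
Start: vacation=600, travel=100, payroll=800, emergency=1000
Event 1 (transfer 50 vacation -> travel): vacation: 600 - 50 = 550, travel: 100 + 50 = 150. Balances: vacation=550, travel=150, payroll=800, emergency=1000
Event 2 (transfer 150 emergency -> travel): emergency: 1000 - 150 = 850, travel: 150 + 150 = 300. Balances: vacation=550, travel=300, payroll=800, emergency=850
Event 3 (deposit 150 to emergency): emergency: 850 + 150 = 1000. Balances: vacation=550, travel=300, payroll=800, emergency=1000
Event 4 (transfer 50 vacation -> travel): vacation: 550 - 50 = 500, travel: 300 + 50 = 350. Balances: vacation=500, travel=350, payroll=800, emergency=1000
Event 5 (withdraw 200 from travel): travel: 350 - 200 = 150. Balances: vacation=500, travel=150, payroll=800, emergency=1000
Event 6 (deposit 300 to emergency): emergency: 1000 + 300 = 1300. Balances: vacation=500, travel=150, payroll=800, emergency=1300

Final balance of travel: 150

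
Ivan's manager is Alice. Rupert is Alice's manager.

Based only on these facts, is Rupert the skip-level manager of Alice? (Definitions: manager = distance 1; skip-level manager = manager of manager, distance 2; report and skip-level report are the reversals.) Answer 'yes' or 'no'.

Reconstructing the manager chain from the given facts:
  Rupert -> Alice -> Ivan
(each arrow means 'manager of the next')
Positions in the chain (0 = top):
  position of Rupert: 0
  position of Alice: 1
  position of Ivan: 2

Rupert is at position 0, Alice is at position 1; signed distance (j - i) = 1.
'skip-level manager' requires j - i = 2. Actual distance is 1, so the relation does NOT hold.

Answer: no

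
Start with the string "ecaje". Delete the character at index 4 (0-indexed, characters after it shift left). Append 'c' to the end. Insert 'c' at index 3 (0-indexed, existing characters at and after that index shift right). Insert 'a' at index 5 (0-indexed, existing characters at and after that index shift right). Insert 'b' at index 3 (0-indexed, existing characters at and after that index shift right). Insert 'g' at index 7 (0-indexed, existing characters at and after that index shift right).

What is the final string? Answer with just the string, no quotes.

Applying each edit step by step:
Start: "ecaje"
Op 1 (delete idx 4 = 'e'): "ecaje" -> "ecaj"
Op 2 (append 'c'): "ecaj" -> "ecajc"
Op 3 (insert 'c' at idx 3): "ecajc" -> "ecacjc"
Op 4 (insert 'a' at idx 5): "ecacjc" -> "ecacjac"
Op 5 (insert 'b' at idx 3): "ecacjac" -> "ecabcjac"
Op 6 (insert 'g' at idx 7): "ecabcjac" -> "ecabcjagc"

Answer: ecabcjagc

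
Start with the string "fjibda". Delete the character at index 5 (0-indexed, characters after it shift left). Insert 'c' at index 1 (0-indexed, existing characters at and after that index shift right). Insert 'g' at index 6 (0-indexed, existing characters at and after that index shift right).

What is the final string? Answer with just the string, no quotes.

Applying each edit step by step:
Start: "fjibda"
Op 1 (delete idx 5 = 'a'): "fjibda" -> "fjibd"
Op 2 (insert 'c' at idx 1): "fjibd" -> "fcjibd"
Op 3 (insert 'g' at idx 6): "fcjibd" -> "fcjibdg"

Answer: fcjibdg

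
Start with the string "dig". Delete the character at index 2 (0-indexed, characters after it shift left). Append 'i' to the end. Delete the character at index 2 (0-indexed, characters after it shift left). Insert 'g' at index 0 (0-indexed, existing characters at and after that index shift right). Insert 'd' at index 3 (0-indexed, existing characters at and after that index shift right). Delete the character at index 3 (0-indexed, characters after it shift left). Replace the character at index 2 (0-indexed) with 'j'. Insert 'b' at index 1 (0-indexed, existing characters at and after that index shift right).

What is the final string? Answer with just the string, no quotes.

Applying each edit step by step:
Start: "dig"
Op 1 (delete idx 2 = 'g'): "dig" -> "di"
Op 2 (append 'i'): "di" -> "dii"
Op 3 (delete idx 2 = 'i'): "dii" -> "di"
Op 4 (insert 'g' at idx 0): "di" -> "gdi"
Op 5 (insert 'd' at idx 3): "gdi" -> "gdid"
Op 6 (delete idx 3 = 'd'): "gdid" -> "gdi"
Op 7 (replace idx 2: 'i' -> 'j'): "gdi" -> "gdj"
Op 8 (insert 'b' at idx 1): "gdj" -> "gbdj"

Answer: gbdj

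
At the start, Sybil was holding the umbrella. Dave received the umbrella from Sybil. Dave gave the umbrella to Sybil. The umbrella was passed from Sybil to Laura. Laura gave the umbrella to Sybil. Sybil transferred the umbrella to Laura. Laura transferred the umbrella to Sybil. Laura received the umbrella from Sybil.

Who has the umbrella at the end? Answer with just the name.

Answer: Laura

Derivation:
Tracking the umbrella through each event:
Start: Sybil has the umbrella.
After event 1: Dave has the umbrella.
After event 2: Sybil has the umbrella.
After event 3: Laura has the umbrella.
After event 4: Sybil has the umbrella.
After event 5: Laura has the umbrella.
After event 6: Sybil has the umbrella.
After event 7: Laura has the umbrella.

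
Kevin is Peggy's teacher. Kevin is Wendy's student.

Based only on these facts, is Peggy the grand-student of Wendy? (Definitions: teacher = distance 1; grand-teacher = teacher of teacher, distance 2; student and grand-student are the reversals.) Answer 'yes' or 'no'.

Answer: yes

Derivation:
Reconstructing the teacher chain from the given facts:
  Wendy -> Kevin -> Peggy
(each arrow means 'teacher of the next')
Positions in the chain (0 = top):
  position of Wendy: 0
  position of Kevin: 1
  position of Peggy: 2

Peggy is at position 2, Wendy is at position 0; signed distance (j - i) = -2.
'grand-student' requires j - i = -2. Actual distance is -2, so the relation HOLDS.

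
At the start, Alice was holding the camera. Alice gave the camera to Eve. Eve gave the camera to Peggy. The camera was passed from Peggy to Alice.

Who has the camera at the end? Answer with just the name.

Answer: Alice

Derivation:
Tracking the camera through each event:
Start: Alice has the camera.
After event 1: Eve has the camera.
After event 2: Peggy has the camera.
After event 3: Alice has the camera.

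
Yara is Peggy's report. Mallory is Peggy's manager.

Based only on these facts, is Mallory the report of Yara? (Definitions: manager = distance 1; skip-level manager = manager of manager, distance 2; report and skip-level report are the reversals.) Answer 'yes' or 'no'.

Reconstructing the manager chain from the given facts:
  Mallory -> Peggy -> Yara
(each arrow means 'manager of the next')
Positions in the chain (0 = top):
  position of Mallory: 0
  position of Peggy: 1
  position of Yara: 2

Mallory is at position 0, Yara is at position 2; signed distance (j - i) = 2.
'report' requires j - i = -1. Actual distance is 2, so the relation does NOT hold.

Answer: no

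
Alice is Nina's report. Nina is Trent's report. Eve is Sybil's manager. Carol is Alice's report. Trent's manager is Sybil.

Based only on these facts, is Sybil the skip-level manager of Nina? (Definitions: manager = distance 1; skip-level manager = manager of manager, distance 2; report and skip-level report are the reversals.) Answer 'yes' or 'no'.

Reconstructing the manager chain from the given facts:
  Eve -> Sybil -> Trent -> Nina -> Alice -> Carol
(each arrow means 'manager of the next')
Positions in the chain (0 = top):
  position of Eve: 0
  position of Sybil: 1
  position of Trent: 2
  position of Nina: 3
  position of Alice: 4
  position of Carol: 5

Sybil is at position 1, Nina is at position 3; signed distance (j - i) = 2.
'skip-level manager' requires j - i = 2. Actual distance is 2, so the relation HOLDS.

Answer: yes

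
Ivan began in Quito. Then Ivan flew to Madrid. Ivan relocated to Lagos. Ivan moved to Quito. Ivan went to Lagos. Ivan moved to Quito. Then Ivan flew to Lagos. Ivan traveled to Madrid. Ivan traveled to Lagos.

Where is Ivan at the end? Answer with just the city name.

Answer: Lagos

Derivation:
Tracking Ivan's location:
Start: Ivan is in Quito.
After move 1: Quito -> Madrid. Ivan is in Madrid.
After move 2: Madrid -> Lagos. Ivan is in Lagos.
After move 3: Lagos -> Quito. Ivan is in Quito.
After move 4: Quito -> Lagos. Ivan is in Lagos.
After move 5: Lagos -> Quito. Ivan is in Quito.
After move 6: Quito -> Lagos. Ivan is in Lagos.
After move 7: Lagos -> Madrid. Ivan is in Madrid.
After move 8: Madrid -> Lagos. Ivan is in Lagos.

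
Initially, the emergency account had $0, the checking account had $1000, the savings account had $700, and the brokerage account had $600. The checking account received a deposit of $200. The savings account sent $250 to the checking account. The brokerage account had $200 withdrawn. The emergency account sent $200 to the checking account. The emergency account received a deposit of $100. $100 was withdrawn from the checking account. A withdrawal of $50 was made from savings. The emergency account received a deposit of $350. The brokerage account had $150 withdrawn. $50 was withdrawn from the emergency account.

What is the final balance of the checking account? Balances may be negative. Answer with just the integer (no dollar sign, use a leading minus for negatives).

Tracking account balances step by step:
Start: emergency=0, checking=1000, savings=700, brokerage=600
Event 1 (deposit 200 to checking): checking: 1000 + 200 = 1200. Balances: emergency=0, checking=1200, savings=700, brokerage=600
Event 2 (transfer 250 savings -> checking): savings: 700 - 250 = 450, checking: 1200 + 250 = 1450. Balances: emergency=0, checking=1450, savings=450, brokerage=600
Event 3 (withdraw 200 from brokerage): brokerage: 600 - 200 = 400. Balances: emergency=0, checking=1450, savings=450, brokerage=400
Event 4 (transfer 200 emergency -> checking): emergency: 0 - 200 = -200, checking: 1450 + 200 = 1650. Balances: emergency=-200, checking=1650, savings=450, brokerage=400
Event 5 (deposit 100 to emergency): emergency: -200 + 100 = -100. Balances: emergency=-100, checking=1650, savings=450, brokerage=400
Event 6 (withdraw 100 from checking): checking: 1650 - 100 = 1550. Balances: emergency=-100, checking=1550, savings=450, brokerage=400
Event 7 (withdraw 50 from savings): savings: 450 - 50 = 400. Balances: emergency=-100, checking=1550, savings=400, brokerage=400
Event 8 (deposit 350 to emergency): emergency: -100 + 350 = 250. Balances: emergency=250, checking=1550, savings=400, brokerage=400
Event 9 (withdraw 150 from brokerage): brokerage: 400 - 150 = 250. Balances: emergency=250, checking=1550, savings=400, brokerage=250
Event 10 (withdraw 50 from emergency): emergency: 250 - 50 = 200. Balances: emergency=200, checking=1550, savings=400, brokerage=250

Final balance of checking: 1550

Answer: 1550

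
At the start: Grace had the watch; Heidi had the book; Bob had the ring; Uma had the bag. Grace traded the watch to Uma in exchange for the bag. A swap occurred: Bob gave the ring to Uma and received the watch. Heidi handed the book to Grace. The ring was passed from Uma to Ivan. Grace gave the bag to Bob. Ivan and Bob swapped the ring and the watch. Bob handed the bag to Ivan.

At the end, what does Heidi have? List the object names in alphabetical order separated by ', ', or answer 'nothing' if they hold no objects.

Tracking all object holders:
Start: watch:Grace, book:Heidi, ring:Bob, bag:Uma
Event 1 (swap watch<->bag: now watch:Uma, bag:Grace). State: watch:Uma, book:Heidi, ring:Bob, bag:Grace
Event 2 (swap ring<->watch: now ring:Uma, watch:Bob). State: watch:Bob, book:Heidi, ring:Uma, bag:Grace
Event 3 (give book: Heidi -> Grace). State: watch:Bob, book:Grace, ring:Uma, bag:Grace
Event 4 (give ring: Uma -> Ivan). State: watch:Bob, book:Grace, ring:Ivan, bag:Grace
Event 5 (give bag: Grace -> Bob). State: watch:Bob, book:Grace, ring:Ivan, bag:Bob
Event 6 (swap ring<->watch: now ring:Bob, watch:Ivan). State: watch:Ivan, book:Grace, ring:Bob, bag:Bob
Event 7 (give bag: Bob -> Ivan). State: watch:Ivan, book:Grace, ring:Bob, bag:Ivan

Final state: watch:Ivan, book:Grace, ring:Bob, bag:Ivan
Heidi holds: (nothing).

Answer: nothing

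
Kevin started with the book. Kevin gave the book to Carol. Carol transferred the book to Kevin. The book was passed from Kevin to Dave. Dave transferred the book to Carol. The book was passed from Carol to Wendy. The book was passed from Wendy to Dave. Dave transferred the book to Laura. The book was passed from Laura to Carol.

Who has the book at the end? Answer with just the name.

Answer: Carol

Derivation:
Tracking the book through each event:
Start: Kevin has the book.
After event 1: Carol has the book.
After event 2: Kevin has the book.
After event 3: Dave has the book.
After event 4: Carol has the book.
After event 5: Wendy has the book.
After event 6: Dave has the book.
After event 7: Laura has the book.
After event 8: Carol has the book.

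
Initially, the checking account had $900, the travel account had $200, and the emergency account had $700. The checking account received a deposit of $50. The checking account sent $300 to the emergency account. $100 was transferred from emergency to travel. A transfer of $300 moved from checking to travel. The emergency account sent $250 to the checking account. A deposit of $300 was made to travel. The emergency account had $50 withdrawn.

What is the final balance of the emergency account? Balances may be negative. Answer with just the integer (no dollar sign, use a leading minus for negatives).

Answer: 600

Derivation:
Tracking account balances step by step:
Start: checking=900, travel=200, emergency=700
Event 1 (deposit 50 to checking): checking: 900 + 50 = 950. Balances: checking=950, travel=200, emergency=700
Event 2 (transfer 300 checking -> emergency): checking: 950 - 300 = 650, emergency: 700 + 300 = 1000. Balances: checking=650, travel=200, emergency=1000
Event 3 (transfer 100 emergency -> travel): emergency: 1000 - 100 = 900, travel: 200 + 100 = 300. Balances: checking=650, travel=300, emergency=900
Event 4 (transfer 300 checking -> travel): checking: 650 - 300 = 350, travel: 300 + 300 = 600. Balances: checking=350, travel=600, emergency=900
Event 5 (transfer 250 emergency -> checking): emergency: 900 - 250 = 650, checking: 350 + 250 = 600. Balances: checking=600, travel=600, emergency=650
Event 6 (deposit 300 to travel): travel: 600 + 300 = 900. Balances: checking=600, travel=900, emergency=650
Event 7 (withdraw 50 from emergency): emergency: 650 - 50 = 600. Balances: checking=600, travel=900, emergency=600

Final balance of emergency: 600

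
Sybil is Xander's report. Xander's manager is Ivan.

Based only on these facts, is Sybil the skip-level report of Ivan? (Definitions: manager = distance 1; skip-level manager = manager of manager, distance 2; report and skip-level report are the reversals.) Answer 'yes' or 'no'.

Reconstructing the manager chain from the given facts:
  Ivan -> Xander -> Sybil
(each arrow means 'manager of the next')
Positions in the chain (0 = top):
  position of Ivan: 0
  position of Xander: 1
  position of Sybil: 2

Sybil is at position 2, Ivan is at position 0; signed distance (j - i) = -2.
'skip-level report' requires j - i = -2. Actual distance is -2, so the relation HOLDS.

Answer: yes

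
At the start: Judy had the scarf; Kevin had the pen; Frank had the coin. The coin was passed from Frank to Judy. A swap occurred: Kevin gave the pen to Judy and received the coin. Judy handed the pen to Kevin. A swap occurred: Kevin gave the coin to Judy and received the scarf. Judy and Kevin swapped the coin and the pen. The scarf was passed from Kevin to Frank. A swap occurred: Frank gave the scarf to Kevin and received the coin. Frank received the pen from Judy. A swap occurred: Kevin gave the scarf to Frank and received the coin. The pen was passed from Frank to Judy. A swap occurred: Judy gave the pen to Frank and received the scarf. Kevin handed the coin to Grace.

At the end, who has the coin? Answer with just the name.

Answer: Grace

Derivation:
Tracking all object holders:
Start: scarf:Judy, pen:Kevin, coin:Frank
Event 1 (give coin: Frank -> Judy). State: scarf:Judy, pen:Kevin, coin:Judy
Event 2 (swap pen<->coin: now pen:Judy, coin:Kevin). State: scarf:Judy, pen:Judy, coin:Kevin
Event 3 (give pen: Judy -> Kevin). State: scarf:Judy, pen:Kevin, coin:Kevin
Event 4 (swap coin<->scarf: now coin:Judy, scarf:Kevin). State: scarf:Kevin, pen:Kevin, coin:Judy
Event 5 (swap coin<->pen: now coin:Kevin, pen:Judy). State: scarf:Kevin, pen:Judy, coin:Kevin
Event 6 (give scarf: Kevin -> Frank). State: scarf:Frank, pen:Judy, coin:Kevin
Event 7 (swap scarf<->coin: now scarf:Kevin, coin:Frank). State: scarf:Kevin, pen:Judy, coin:Frank
Event 8 (give pen: Judy -> Frank). State: scarf:Kevin, pen:Frank, coin:Frank
Event 9 (swap scarf<->coin: now scarf:Frank, coin:Kevin). State: scarf:Frank, pen:Frank, coin:Kevin
Event 10 (give pen: Frank -> Judy). State: scarf:Frank, pen:Judy, coin:Kevin
Event 11 (swap pen<->scarf: now pen:Frank, scarf:Judy). State: scarf:Judy, pen:Frank, coin:Kevin
Event 12 (give coin: Kevin -> Grace). State: scarf:Judy, pen:Frank, coin:Grace

Final state: scarf:Judy, pen:Frank, coin:Grace
The coin is held by Grace.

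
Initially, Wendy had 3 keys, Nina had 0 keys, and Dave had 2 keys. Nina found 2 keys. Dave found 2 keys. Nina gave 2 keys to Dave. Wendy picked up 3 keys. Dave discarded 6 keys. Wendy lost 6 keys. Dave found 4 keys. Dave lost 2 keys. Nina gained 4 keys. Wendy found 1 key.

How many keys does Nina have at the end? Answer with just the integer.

Tracking counts step by step:
Start: Wendy=3, Nina=0, Dave=2
Event 1 (Nina +2): Nina: 0 -> 2. State: Wendy=3, Nina=2, Dave=2
Event 2 (Dave +2): Dave: 2 -> 4. State: Wendy=3, Nina=2, Dave=4
Event 3 (Nina -> Dave, 2): Nina: 2 -> 0, Dave: 4 -> 6. State: Wendy=3, Nina=0, Dave=6
Event 4 (Wendy +3): Wendy: 3 -> 6. State: Wendy=6, Nina=0, Dave=6
Event 5 (Dave -6): Dave: 6 -> 0. State: Wendy=6, Nina=0, Dave=0
Event 6 (Wendy -6): Wendy: 6 -> 0. State: Wendy=0, Nina=0, Dave=0
Event 7 (Dave +4): Dave: 0 -> 4. State: Wendy=0, Nina=0, Dave=4
Event 8 (Dave -2): Dave: 4 -> 2. State: Wendy=0, Nina=0, Dave=2
Event 9 (Nina +4): Nina: 0 -> 4. State: Wendy=0, Nina=4, Dave=2
Event 10 (Wendy +1): Wendy: 0 -> 1. State: Wendy=1, Nina=4, Dave=2

Nina's final count: 4

Answer: 4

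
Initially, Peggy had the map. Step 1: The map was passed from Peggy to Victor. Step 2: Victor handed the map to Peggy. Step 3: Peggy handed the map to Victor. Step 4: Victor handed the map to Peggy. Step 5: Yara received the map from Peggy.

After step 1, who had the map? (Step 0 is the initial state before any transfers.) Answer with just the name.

Tracking the map holder through step 1:
After step 0 (start): Peggy
After step 1: Victor

At step 1, the holder is Victor.

Answer: Victor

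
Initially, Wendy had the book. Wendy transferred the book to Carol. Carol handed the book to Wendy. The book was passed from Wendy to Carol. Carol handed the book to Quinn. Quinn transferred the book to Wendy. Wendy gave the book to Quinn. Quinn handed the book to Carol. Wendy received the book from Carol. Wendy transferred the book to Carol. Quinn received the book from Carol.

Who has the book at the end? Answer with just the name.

Tracking the book through each event:
Start: Wendy has the book.
After event 1: Carol has the book.
After event 2: Wendy has the book.
After event 3: Carol has the book.
After event 4: Quinn has the book.
After event 5: Wendy has the book.
After event 6: Quinn has the book.
After event 7: Carol has the book.
After event 8: Wendy has the book.
After event 9: Carol has the book.
After event 10: Quinn has the book.

Answer: Quinn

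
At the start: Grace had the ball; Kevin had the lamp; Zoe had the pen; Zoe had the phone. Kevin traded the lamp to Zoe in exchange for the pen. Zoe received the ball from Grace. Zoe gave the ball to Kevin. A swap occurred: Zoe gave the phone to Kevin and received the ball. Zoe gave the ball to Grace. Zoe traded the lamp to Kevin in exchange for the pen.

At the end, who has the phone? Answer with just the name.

Tracking all object holders:
Start: ball:Grace, lamp:Kevin, pen:Zoe, phone:Zoe
Event 1 (swap lamp<->pen: now lamp:Zoe, pen:Kevin). State: ball:Grace, lamp:Zoe, pen:Kevin, phone:Zoe
Event 2 (give ball: Grace -> Zoe). State: ball:Zoe, lamp:Zoe, pen:Kevin, phone:Zoe
Event 3 (give ball: Zoe -> Kevin). State: ball:Kevin, lamp:Zoe, pen:Kevin, phone:Zoe
Event 4 (swap phone<->ball: now phone:Kevin, ball:Zoe). State: ball:Zoe, lamp:Zoe, pen:Kevin, phone:Kevin
Event 5 (give ball: Zoe -> Grace). State: ball:Grace, lamp:Zoe, pen:Kevin, phone:Kevin
Event 6 (swap lamp<->pen: now lamp:Kevin, pen:Zoe). State: ball:Grace, lamp:Kevin, pen:Zoe, phone:Kevin

Final state: ball:Grace, lamp:Kevin, pen:Zoe, phone:Kevin
The phone is held by Kevin.

Answer: Kevin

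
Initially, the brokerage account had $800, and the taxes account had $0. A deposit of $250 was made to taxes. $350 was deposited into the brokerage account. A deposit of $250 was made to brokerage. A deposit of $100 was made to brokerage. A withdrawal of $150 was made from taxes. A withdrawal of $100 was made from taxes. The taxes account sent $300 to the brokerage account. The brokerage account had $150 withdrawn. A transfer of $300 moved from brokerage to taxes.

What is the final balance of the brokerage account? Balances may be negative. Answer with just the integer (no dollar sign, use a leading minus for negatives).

Answer: 1350

Derivation:
Tracking account balances step by step:
Start: brokerage=800, taxes=0
Event 1 (deposit 250 to taxes): taxes: 0 + 250 = 250. Balances: brokerage=800, taxes=250
Event 2 (deposit 350 to brokerage): brokerage: 800 + 350 = 1150. Balances: brokerage=1150, taxes=250
Event 3 (deposit 250 to brokerage): brokerage: 1150 + 250 = 1400. Balances: brokerage=1400, taxes=250
Event 4 (deposit 100 to brokerage): brokerage: 1400 + 100 = 1500. Balances: brokerage=1500, taxes=250
Event 5 (withdraw 150 from taxes): taxes: 250 - 150 = 100. Balances: brokerage=1500, taxes=100
Event 6 (withdraw 100 from taxes): taxes: 100 - 100 = 0. Balances: brokerage=1500, taxes=0
Event 7 (transfer 300 taxes -> brokerage): taxes: 0 - 300 = -300, brokerage: 1500 + 300 = 1800. Balances: brokerage=1800, taxes=-300
Event 8 (withdraw 150 from brokerage): brokerage: 1800 - 150 = 1650. Balances: brokerage=1650, taxes=-300
Event 9 (transfer 300 brokerage -> taxes): brokerage: 1650 - 300 = 1350, taxes: -300 + 300 = 0. Balances: brokerage=1350, taxes=0

Final balance of brokerage: 1350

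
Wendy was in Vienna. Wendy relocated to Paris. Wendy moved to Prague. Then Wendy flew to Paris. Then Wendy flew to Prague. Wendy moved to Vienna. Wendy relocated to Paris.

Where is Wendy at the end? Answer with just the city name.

Tracking Wendy's location:
Start: Wendy is in Vienna.
After move 1: Vienna -> Paris. Wendy is in Paris.
After move 2: Paris -> Prague. Wendy is in Prague.
After move 3: Prague -> Paris. Wendy is in Paris.
After move 4: Paris -> Prague. Wendy is in Prague.
After move 5: Prague -> Vienna. Wendy is in Vienna.
After move 6: Vienna -> Paris. Wendy is in Paris.

Answer: Paris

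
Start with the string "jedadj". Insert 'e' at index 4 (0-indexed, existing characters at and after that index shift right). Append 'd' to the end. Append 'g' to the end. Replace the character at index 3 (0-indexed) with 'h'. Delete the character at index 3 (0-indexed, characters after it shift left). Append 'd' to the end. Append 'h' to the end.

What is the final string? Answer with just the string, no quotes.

Answer: jededjdgdh

Derivation:
Applying each edit step by step:
Start: "jedadj"
Op 1 (insert 'e' at idx 4): "jedadj" -> "jedaedj"
Op 2 (append 'd'): "jedaedj" -> "jedaedjd"
Op 3 (append 'g'): "jedaedjd" -> "jedaedjdg"
Op 4 (replace idx 3: 'a' -> 'h'): "jedaedjdg" -> "jedhedjdg"
Op 5 (delete idx 3 = 'h'): "jedhedjdg" -> "jededjdg"
Op 6 (append 'd'): "jededjdg" -> "jededjdgd"
Op 7 (append 'h'): "jededjdgd" -> "jededjdgdh"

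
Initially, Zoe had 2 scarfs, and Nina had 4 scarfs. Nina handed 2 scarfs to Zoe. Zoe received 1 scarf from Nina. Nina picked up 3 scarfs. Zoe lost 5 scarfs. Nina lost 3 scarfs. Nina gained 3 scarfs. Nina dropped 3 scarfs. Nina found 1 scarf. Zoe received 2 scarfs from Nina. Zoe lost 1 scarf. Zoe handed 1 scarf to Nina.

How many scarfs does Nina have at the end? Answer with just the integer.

Tracking counts step by step:
Start: Zoe=2, Nina=4
Event 1 (Nina -> Zoe, 2): Nina: 4 -> 2, Zoe: 2 -> 4. State: Zoe=4, Nina=2
Event 2 (Nina -> Zoe, 1): Nina: 2 -> 1, Zoe: 4 -> 5. State: Zoe=5, Nina=1
Event 3 (Nina +3): Nina: 1 -> 4. State: Zoe=5, Nina=4
Event 4 (Zoe -5): Zoe: 5 -> 0. State: Zoe=0, Nina=4
Event 5 (Nina -3): Nina: 4 -> 1. State: Zoe=0, Nina=1
Event 6 (Nina +3): Nina: 1 -> 4. State: Zoe=0, Nina=4
Event 7 (Nina -3): Nina: 4 -> 1. State: Zoe=0, Nina=1
Event 8 (Nina +1): Nina: 1 -> 2. State: Zoe=0, Nina=2
Event 9 (Nina -> Zoe, 2): Nina: 2 -> 0, Zoe: 0 -> 2. State: Zoe=2, Nina=0
Event 10 (Zoe -1): Zoe: 2 -> 1. State: Zoe=1, Nina=0
Event 11 (Zoe -> Nina, 1): Zoe: 1 -> 0, Nina: 0 -> 1. State: Zoe=0, Nina=1

Nina's final count: 1

Answer: 1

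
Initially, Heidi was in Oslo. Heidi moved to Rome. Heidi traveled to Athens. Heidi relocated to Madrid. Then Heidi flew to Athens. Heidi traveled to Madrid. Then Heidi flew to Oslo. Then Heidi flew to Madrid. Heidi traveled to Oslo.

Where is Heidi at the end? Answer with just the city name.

Tracking Heidi's location:
Start: Heidi is in Oslo.
After move 1: Oslo -> Rome. Heidi is in Rome.
After move 2: Rome -> Athens. Heidi is in Athens.
After move 3: Athens -> Madrid. Heidi is in Madrid.
After move 4: Madrid -> Athens. Heidi is in Athens.
After move 5: Athens -> Madrid. Heidi is in Madrid.
After move 6: Madrid -> Oslo. Heidi is in Oslo.
After move 7: Oslo -> Madrid. Heidi is in Madrid.
After move 8: Madrid -> Oslo. Heidi is in Oslo.

Answer: Oslo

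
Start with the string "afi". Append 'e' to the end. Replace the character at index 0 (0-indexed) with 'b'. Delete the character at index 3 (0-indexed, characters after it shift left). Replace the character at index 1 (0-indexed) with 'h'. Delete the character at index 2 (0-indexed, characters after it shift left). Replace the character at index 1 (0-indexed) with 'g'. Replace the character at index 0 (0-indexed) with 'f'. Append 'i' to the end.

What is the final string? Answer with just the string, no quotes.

Answer: fgi

Derivation:
Applying each edit step by step:
Start: "afi"
Op 1 (append 'e'): "afi" -> "afie"
Op 2 (replace idx 0: 'a' -> 'b'): "afie" -> "bfie"
Op 3 (delete idx 3 = 'e'): "bfie" -> "bfi"
Op 4 (replace idx 1: 'f' -> 'h'): "bfi" -> "bhi"
Op 5 (delete idx 2 = 'i'): "bhi" -> "bh"
Op 6 (replace idx 1: 'h' -> 'g'): "bh" -> "bg"
Op 7 (replace idx 0: 'b' -> 'f'): "bg" -> "fg"
Op 8 (append 'i'): "fg" -> "fgi"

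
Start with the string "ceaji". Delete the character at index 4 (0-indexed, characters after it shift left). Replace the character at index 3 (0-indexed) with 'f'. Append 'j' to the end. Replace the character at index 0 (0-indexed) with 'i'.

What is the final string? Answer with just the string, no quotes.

Answer: ieafj

Derivation:
Applying each edit step by step:
Start: "ceaji"
Op 1 (delete idx 4 = 'i'): "ceaji" -> "ceaj"
Op 2 (replace idx 3: 'j' -> 'f'): "ceaj" -> "ceaf"
Op 3 (append 'j'): "ceaf" -> "ceafj"
Op 4 (replace idx 0: 'c' -> 'i'): "ceafj" -> "ieafj"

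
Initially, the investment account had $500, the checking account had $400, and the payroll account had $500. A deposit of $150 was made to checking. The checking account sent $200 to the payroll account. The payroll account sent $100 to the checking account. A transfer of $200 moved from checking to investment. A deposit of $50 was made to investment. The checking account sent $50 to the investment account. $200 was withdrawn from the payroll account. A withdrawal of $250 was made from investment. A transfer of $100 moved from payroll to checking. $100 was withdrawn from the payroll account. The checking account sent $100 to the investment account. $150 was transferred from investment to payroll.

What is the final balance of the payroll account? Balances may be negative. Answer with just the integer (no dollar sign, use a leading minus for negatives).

Tracking account balances step by step:
Start: investment=500, checking=400, payroll=500
Event 1 (deposit 150 to checking): checking: 400 + 150 = 550. Balances: investment=500, checking=550, payroll=500
Event 2 (transfer 200 checking -> payroll): checking: 550 - 200 = 350, payroll: 500 + 200 = 700. Balances: investment=500, checking=350, payroll=700
Event 3 (transfer 100 payroll -> checking): payroll: 700 - 100 = 600, checking: 350 + 100 = 450. Balances: investment=500, checking=450, payroll=600
Event 4 (transfer 200 checking -> investment): checking: 450 - 200 = 250, investment: 500 + 200 = 700. Balances: investment=700, checking=250, payroll=600
Event 5 (deposit 50 to investment): investment: 700 + 50 = 750. Balances: investment=750, checking=250, payroll=600
Event 6 (transfer 50 checking -> investment): checking: 250 - 50 = 200, investment: 750 + 50 = 800. Balances: investment=800, checking=200, payroll=600
Event 7 (withdraw 200 from payroll): payroll: 600 - 200 = 400. Balances: investment=800, checking=200, payroll=400
Event 8 (withdraw 250 from investment): investment: 800 - 250 = 550. Balances: investment=550, checking=200, payroll=400
Event 9 (transfer 100 payroll -> checking): payroll: 400 - 100 = 300, checking: 200 + 100 = 300. Balances: investment=550, checking=300, payroll=300
Event 10 (withdraw 100 from payroll): payroll: 300 - 100 = 200. Balances: investment=550, checking=300, payroll=200
Event 11 (transfer 100 checking -> investment): checking: 300 - 100 = 200, investment: 550 + 100 = 650. Balances: investment=650, checking=200, payroll=200
Event 12 (transfer 150 investment -> payroll): investment: 650 - 150 = 500, payroll: 200 + 150 = 350. Balances: investment=500, checking=200, payroll=350

Final balance of payroll: 350

Answer: 350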